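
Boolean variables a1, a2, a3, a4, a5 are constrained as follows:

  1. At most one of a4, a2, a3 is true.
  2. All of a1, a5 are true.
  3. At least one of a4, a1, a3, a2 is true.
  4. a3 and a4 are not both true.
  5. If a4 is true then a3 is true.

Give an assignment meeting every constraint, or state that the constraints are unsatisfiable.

a1 = True, a2 = True, a3 = False, a4 = False, a5 = True

  (1) {a4, a2, a3}: 1 true — at most one ✓
  (2) {a1, a5}: all 2 true ✓
  (3) {a4, a1, a3, a2}: 2 true — at least one ✓
  (4) a3=F, a4=F — not both ✓
  (5) a4=F ⇒ a3: vacuous ✓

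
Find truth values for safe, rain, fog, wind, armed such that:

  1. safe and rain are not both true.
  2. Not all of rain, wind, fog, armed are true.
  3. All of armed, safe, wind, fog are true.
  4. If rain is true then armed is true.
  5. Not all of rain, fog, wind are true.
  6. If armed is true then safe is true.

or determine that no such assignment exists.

safe=T, rain=F, fog=T, wind=T, armed=T

  (1) safe=T, rain=F — not both ✓
  (2) {rain, wind, fog, armed}: 3/4 true — not all ✓
  (3) {armed, safe, wind, fog}: all 4 true ✓
  (4) rain=F ⇒ armed: vacuous ✓
  (5) {rain, fog, wind}: 2/3 true — not all ✓
  (6) armed=T ⇒ safe: T ✓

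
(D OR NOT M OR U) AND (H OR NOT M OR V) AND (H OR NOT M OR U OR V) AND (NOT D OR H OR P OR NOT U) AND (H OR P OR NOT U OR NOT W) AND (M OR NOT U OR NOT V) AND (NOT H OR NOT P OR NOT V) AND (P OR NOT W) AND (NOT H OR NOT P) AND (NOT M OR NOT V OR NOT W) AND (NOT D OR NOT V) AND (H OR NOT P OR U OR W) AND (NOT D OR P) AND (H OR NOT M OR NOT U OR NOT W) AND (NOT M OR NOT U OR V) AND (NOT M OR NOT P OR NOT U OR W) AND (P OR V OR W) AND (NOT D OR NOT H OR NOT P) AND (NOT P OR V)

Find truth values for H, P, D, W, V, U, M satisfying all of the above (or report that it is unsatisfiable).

H = False, P = False, D = False, W = False, V = True, U = True, M = True

Set H = False.
Set P = False.
  then (P OR NOT W) forces W = False.
  then (NOT D OR P) forces D = False.
  then (P OR V OR W) forces V = True.
Set U = True.
  then (M OR NOT U OR NOT V) forces M = True.
All clauses satisfied.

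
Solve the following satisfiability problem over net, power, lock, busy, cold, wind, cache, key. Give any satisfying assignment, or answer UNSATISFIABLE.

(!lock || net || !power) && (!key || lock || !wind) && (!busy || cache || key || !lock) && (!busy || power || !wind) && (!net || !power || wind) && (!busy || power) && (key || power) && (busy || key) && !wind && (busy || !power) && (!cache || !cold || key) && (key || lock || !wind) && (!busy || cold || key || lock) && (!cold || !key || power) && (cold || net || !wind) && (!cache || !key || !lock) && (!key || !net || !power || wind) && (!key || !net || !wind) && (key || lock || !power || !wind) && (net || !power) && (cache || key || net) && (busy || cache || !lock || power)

Unit clause (!wind) forces wind = False.
Set net = False.
  then (net || !power) forces power = False.
  then (!busy || power) forces busy = False.
  then (key || power) forces key = True.
  then (!cold || !key || power) forces cold = False.
Try lock = True:
  (!cache || !key || !lock) forces cache = False.
  clause (busy || cache || !lock || power) is falsified — backtrack.
So lock = False.
Set cache = True.
All clauses satisfied.

net: False; power: False; lock: False; busy: False; cold: False; wind: False; cache: True; key: True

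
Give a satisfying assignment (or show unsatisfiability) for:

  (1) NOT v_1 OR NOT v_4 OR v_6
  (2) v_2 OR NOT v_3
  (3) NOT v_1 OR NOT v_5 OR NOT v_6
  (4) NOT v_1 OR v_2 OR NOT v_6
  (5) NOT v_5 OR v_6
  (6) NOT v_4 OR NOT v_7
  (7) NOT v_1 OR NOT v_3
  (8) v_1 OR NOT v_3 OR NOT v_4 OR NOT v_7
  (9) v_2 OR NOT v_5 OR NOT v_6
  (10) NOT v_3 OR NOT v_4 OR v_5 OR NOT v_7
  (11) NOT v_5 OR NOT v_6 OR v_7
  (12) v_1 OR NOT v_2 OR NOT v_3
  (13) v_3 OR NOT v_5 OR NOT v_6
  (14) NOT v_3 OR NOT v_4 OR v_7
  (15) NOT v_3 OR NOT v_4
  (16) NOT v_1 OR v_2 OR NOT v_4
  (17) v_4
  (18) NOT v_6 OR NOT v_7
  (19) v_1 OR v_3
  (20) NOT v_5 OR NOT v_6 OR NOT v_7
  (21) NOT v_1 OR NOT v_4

Case v_4 = True:
  (NOT v_4 OR NOT v_7) forces v_7 = False.
  (NOT v_3 OR NOT v_4 OR v_7) forces v_3 = False.
  (v_1 OR v_3) forces v_1 = True.
  Clause (NOT v_1 OR NOT v_4) is falsified — contradiction.
Case v_4 = False:
  Clause (v_4) is falsified — contradiction.
Both cases fail, so the formula is unsatisfiable.

Unsatisfiable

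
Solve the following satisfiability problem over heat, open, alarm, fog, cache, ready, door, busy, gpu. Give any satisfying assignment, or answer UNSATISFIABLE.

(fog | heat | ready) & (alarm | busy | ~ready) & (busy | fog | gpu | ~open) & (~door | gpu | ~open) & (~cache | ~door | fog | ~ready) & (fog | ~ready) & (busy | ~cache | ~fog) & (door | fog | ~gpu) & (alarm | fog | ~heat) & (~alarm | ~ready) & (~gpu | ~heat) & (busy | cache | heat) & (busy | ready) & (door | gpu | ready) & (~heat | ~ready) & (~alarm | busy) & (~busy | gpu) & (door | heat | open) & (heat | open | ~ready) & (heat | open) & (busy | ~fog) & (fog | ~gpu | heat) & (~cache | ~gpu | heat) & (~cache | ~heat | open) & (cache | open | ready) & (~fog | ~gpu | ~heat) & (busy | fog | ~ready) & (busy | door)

Try heat = True:
  (~gpu | ~heat) forces gpu = False.
  (~heat | ~ready) forces ready = False.
  (busy | ready) forces busy = True.
  clause (~busy | gpu) is falsified — backtrack.
So heat = False.
  then (heat | open) forces open = True.
Set alarm = False.
Try fog = False:
  (fog | heat | ready) forces ready = True.
  clause (fog | ~ready) is falsified — backtrack.
So fog = True.
  then (busy | ~fog) forces busy = True.
  then (~busy | gpu) forces gpu = True.
  then (~cache | ~gpu | heat) forces cache = False.
Set ready = False.
Set door = True.
All clauses satisfied.

heat = False, open = True, alarm = False, fog = True, cache = False, ready = False, door = True, busy = True, gpu = True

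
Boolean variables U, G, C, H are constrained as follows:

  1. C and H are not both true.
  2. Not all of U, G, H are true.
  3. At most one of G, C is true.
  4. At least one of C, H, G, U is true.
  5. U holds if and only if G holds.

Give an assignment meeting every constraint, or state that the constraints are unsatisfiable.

U = False, G = False, C = False, H = True

  (1) C=F, H=T — not both ✓
  (2) {U, G, H}: 1/3 true — not all ✓
  (3) {G, C}: 0 true — at most one ✓
  (4) {C, H, G, U}: 1 true — at least one ✓
  (5) U=F, G=F — same ✓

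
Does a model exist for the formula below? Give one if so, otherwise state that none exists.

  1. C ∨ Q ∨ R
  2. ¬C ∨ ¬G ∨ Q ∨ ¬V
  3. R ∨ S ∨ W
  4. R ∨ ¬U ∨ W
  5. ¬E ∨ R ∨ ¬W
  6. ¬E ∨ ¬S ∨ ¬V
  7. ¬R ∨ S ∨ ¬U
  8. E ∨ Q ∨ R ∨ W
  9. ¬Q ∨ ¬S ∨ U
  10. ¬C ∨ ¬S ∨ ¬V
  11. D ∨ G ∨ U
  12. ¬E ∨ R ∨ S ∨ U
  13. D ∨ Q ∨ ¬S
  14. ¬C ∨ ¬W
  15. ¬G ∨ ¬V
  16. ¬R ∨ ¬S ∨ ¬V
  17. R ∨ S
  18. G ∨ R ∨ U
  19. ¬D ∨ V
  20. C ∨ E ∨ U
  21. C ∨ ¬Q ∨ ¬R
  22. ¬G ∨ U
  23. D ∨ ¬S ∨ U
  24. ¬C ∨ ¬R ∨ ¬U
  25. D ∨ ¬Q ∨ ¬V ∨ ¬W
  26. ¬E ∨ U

Set Q = True.
Set D = False.
Set G = True.
  then (¬G ∨ ¬V) forces V = False.
  then (¬G ∨ U) forces U = True.
Set S = True.
Try R = True:
  (C ∨ ¬Q ∨ ¬R) forces C = True.
  clause (¬C ∨ ¬R ∨ ¬U) is falsified — backtrack.
So R = False.
  then (R ∨ ¬U ∨ W) forces W = True.
  then (¬E ∨ R ∨ ¬W) forces E = False.
  then (¬C ∨ ¬W) forces C = False.
All clauses satisfied.

Q=T, D=F, G=T, S=T, R=F, C=F, E=F, U=T, V=F, W=T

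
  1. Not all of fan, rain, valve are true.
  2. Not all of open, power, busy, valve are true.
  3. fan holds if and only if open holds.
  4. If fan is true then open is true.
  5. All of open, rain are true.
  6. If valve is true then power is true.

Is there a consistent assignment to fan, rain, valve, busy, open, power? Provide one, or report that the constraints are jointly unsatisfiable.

fan=T, rain=T, valve=F, busy=T, open=T, power=F

  (1) {fan, rain, valve}: 2/3 true — not all ✓
  (2) {open, power, busy, valve}: 2/4 true — not all ✓
  (3) fan=T, open=T — same ✓
  (4) fan=T ⇒ open: T ✓
  (5) {open, rain}: all 2 true ✓
  (6) valve=F ⇒ power: vacuous ✓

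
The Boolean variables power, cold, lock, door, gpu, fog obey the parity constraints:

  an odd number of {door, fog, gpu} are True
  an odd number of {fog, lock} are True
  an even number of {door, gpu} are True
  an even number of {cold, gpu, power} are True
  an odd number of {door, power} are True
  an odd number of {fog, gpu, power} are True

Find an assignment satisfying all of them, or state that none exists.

Adding constraints 1, 5, 6 mod 2: every variable appears an even number of times on the left, so the left side is 0.
But the right sides sum to 1 (mod 2). 0 ≠ 1 — the system is inconsistent.

The formula is unsatisfiable.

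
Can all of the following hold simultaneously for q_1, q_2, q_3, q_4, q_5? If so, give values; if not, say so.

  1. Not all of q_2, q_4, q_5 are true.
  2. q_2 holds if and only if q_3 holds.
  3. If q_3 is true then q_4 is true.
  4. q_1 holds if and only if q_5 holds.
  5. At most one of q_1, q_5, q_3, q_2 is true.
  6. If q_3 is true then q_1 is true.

q_1=F, q_2=F, q_3=F, q_4=F, q_5=F

  (1) {q_2, q_4, q_5}: 0/3 true — not all ✓
  (2) q_2=F, q_3=F — same ✓
  (3) q_3=F ⇒ q_4: vacuous ✓
  (4) q_1=F, q_5=F — same ✓
  (5) {q_1, q_5, q_3, q_2}: 0 true — at most one ✓
  (6) q_3=F ⇒ q_1: vacuous ✓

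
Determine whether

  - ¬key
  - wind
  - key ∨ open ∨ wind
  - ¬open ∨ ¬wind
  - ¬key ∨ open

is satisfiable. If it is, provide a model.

Unit clause (¬key) forces key = False.
Unit clause (wind) forces wind = True.
In (¬open ∨ ¬wind) only ¬open is left, so open = False.
Check each clause:
  (¬key): ¬key holds.
  (wind): wind holds.
  (key ∨ open ∨ wind): wind holds.
  (¬open ∨ ¬wind): ¬open holds.
  (¬key ∨ open): ¬key holds.
All clauses satisfied.

key: False, open: False, wind: True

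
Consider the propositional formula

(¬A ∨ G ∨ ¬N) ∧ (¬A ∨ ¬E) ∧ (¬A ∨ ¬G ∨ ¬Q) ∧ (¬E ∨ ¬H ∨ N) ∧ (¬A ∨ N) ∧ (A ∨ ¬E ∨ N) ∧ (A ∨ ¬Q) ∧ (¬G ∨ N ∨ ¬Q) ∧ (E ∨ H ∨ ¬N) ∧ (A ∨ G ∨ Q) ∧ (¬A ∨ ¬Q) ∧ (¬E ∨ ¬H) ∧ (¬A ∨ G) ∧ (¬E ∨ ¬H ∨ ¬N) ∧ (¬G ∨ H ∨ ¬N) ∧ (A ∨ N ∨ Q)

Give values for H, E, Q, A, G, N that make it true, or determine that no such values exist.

Set H = True.
  then (¬E ∨ ¬H) forces E = False.
Try Q = True:
  (A ∨ ¬Q) forces A = True.
  clause (¬A ∨ ¬Q) is falsified — backtrack.
So Q = False.
Set A = False.
  then (A ∨ G ∨ Q) forces G = True.
  then (A ∨ N ∨ Q) forces N = True.
All clauses satisfied.

H = True, E = False, Q = False, A = False, G = True, N = True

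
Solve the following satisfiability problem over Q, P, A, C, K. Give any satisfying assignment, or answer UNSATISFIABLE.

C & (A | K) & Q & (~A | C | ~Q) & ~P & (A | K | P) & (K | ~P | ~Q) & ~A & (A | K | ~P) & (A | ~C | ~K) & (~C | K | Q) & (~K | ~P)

Case A = True:
  Clause (~A) is falsified — contradiction.
Case A = False:
  (C) forces C = True.
  (A | K) forces K = True.
  Clause (A | ~C | ~K) is falsified — contradiction.
Both cases fail, so the formula is unsatisfiable.

No satisfying assignment exists.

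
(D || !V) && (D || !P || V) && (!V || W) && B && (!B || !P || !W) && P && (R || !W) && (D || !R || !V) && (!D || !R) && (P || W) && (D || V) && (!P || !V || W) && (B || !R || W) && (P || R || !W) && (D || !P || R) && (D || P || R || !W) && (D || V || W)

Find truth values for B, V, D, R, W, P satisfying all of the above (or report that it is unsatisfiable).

B: True, V: False, D: True, R: False, W: False, P: True

Unit clause (B) forces B = True.
Unit clause (P) forces P = True.
In (!B || !P || !W) only !W is left, so W = False.
In (!P || !V || W) only !V is left, so V = False.
In (D || V || W) only D is left, so D = True.
In (!D || !R) only !R is left, so R = False.
All clauses satisfied.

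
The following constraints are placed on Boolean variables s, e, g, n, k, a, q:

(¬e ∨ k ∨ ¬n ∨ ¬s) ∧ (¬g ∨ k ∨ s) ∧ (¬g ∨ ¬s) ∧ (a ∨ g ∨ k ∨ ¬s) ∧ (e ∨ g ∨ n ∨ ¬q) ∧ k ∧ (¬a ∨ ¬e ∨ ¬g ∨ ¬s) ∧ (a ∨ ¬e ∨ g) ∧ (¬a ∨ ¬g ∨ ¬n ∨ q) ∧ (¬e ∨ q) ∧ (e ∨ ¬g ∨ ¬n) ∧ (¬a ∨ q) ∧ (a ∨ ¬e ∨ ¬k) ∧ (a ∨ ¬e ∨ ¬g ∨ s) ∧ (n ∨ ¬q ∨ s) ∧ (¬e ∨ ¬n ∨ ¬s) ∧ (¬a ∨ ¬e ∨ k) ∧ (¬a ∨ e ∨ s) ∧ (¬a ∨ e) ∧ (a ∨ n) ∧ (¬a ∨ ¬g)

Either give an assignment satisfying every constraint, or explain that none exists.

s = False; e = True; g = False; n = True; k = True; a = True; q = True

Unit clause (k) forces k = True.
Set s = False.
Set e = True.
  then (¬e ∨ q) forces q = True.
  then (a ∨ ¬e ∨ ¬k) forces a = True.
  then (n ∨ ¬q ∨ s) forces n = True.
  then (¬a ∨ ¬g) forces g = False.
All clauses satisfied.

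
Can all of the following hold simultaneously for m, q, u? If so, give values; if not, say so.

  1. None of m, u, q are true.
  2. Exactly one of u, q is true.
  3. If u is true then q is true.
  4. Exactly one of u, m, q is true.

Case m = True:
  Constraint (1) is violated (m=T) — contradiction.
Case m = False:
  (1) forces u = False.
  (1) forces q = False.
  Constraint (2) is violated (u=F, q=F) — contradiction.
Both cases fail — unsatisfiable.

Unsatisfiable — no assignment works.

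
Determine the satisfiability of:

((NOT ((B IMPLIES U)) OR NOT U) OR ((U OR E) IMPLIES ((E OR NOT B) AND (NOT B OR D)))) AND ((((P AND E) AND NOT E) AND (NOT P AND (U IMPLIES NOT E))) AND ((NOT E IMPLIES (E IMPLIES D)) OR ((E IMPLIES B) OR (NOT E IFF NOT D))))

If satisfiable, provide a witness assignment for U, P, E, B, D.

UNSATISFIABLE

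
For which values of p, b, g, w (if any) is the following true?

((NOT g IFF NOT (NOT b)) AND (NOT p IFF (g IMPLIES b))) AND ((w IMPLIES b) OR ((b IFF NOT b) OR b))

p: True, b: False, g: True, w: False

  (NOT g IFF NOT (NOT b)) AND (NOT p IFF (g IMPLIES b)) = True
    NOT g IFF NOT (NOT b) = True
      NOT g = False
      NOT (NOT b) = False
        NOT b = True
    NOT p IFF (g IMPLIES b) = True
      NOT p = False
      g IMPLIES b = False
  (w IMPLIES b) OR ((b IFF NOT b) OR b) = True
    w IMPLIES b = True
    (b IFF NOT b) OR b = False
      b IFF NOT b = False
        NOT b = True
Both conjuncts True, so the formula holds.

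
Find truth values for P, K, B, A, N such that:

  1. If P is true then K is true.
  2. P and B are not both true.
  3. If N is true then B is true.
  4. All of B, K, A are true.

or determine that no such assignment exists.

P: False, K: True, B: True, A: True, N: False

  (1) P=F ⇒ K: vacuous ✓
  (2) P=F, B=T — not both ✓
  (3) N=F ⇒ B: vacuous ✓
  (4) {B, K, A}: all 3 true ✓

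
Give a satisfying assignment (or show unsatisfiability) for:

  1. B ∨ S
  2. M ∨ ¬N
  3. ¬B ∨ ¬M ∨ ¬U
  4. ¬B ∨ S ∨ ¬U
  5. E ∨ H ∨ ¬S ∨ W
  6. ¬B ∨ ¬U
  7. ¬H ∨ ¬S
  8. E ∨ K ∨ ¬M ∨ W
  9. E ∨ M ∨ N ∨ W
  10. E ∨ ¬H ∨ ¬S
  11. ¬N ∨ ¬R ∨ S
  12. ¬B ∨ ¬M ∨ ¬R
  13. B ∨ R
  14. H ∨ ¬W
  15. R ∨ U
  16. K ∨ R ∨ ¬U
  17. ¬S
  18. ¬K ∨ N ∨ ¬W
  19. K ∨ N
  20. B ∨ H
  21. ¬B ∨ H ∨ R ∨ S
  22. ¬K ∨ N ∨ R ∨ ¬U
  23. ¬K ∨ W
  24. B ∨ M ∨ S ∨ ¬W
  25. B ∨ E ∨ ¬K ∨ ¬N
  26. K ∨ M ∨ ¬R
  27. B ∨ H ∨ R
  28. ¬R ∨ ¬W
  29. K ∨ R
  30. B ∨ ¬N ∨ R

UNSATISFIABLE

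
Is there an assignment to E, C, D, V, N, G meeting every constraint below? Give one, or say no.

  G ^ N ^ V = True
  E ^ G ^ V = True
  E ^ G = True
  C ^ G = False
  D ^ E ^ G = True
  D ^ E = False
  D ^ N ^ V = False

E = False, C = True, D = False, V = False, N = False, G = True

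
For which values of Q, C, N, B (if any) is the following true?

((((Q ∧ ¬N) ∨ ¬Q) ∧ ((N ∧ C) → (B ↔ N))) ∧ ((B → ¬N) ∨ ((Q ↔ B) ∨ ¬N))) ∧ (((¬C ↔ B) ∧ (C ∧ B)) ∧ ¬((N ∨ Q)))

The formula is unsatisfiable.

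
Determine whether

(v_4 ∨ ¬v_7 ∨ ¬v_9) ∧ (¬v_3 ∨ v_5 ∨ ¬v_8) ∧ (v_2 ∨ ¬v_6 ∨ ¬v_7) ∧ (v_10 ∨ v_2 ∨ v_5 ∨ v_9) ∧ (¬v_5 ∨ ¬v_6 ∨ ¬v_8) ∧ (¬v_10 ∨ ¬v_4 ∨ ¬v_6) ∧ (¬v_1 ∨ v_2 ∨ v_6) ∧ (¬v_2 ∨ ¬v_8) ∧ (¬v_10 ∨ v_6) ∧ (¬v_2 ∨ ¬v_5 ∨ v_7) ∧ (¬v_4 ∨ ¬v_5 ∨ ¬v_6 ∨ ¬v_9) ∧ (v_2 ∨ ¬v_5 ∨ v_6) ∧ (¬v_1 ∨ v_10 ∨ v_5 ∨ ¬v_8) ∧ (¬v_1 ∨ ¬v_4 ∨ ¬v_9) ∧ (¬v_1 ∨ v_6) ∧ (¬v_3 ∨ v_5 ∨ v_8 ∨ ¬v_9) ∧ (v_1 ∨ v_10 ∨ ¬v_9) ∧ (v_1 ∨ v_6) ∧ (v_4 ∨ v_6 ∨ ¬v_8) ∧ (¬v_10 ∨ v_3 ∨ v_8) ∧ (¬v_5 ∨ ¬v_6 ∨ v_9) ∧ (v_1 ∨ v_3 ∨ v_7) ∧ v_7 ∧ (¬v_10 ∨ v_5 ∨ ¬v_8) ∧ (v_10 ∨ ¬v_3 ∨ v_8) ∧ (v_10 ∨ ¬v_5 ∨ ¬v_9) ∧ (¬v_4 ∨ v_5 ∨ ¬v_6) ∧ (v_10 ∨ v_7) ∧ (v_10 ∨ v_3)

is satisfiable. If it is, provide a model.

v_1 = False, v_2 = True, v_3 = True, v_4 = False, v_5 = False, v_6 = True, v_7 = True, v_8 = False, v_9 = False, v_10 = True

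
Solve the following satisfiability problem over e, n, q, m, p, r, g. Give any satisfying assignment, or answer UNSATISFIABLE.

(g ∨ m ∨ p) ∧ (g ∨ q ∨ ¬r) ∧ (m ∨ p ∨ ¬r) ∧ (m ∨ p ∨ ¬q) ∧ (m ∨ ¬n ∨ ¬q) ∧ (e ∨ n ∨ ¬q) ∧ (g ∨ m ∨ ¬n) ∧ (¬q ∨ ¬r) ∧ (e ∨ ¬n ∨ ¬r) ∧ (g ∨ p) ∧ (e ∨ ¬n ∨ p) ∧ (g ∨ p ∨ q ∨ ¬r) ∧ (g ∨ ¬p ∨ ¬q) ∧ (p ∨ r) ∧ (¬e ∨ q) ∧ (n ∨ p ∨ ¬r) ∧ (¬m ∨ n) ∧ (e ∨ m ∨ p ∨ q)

e: False; n: False; q: False; m: False; p: True; r: False; g: True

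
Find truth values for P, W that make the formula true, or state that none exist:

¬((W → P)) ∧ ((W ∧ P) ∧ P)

Unsatisfiable

Case P = True: the conjunct ¬((W → P)) becomes ¬((W → True)) = False.
Case P = False: the conjunct P is False.
Both cases fail — unsatisfiable.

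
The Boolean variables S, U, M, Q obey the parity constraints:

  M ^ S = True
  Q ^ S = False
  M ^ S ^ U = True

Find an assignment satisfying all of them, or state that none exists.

S = True, U = False, M = False, Q = True

M ^ S = F ^ T = True ✓
Q ^ S = T ^ T = False ✓
M ^ S ^ U = F ^ T ^ F = True ✓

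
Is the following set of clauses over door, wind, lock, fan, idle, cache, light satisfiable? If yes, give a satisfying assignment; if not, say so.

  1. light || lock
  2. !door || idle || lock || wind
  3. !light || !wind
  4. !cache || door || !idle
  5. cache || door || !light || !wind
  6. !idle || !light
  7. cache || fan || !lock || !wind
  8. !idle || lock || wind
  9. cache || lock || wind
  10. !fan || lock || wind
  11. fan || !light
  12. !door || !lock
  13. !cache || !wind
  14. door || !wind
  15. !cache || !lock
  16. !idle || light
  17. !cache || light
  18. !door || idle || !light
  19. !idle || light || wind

Try door = True:
  (!door || !lock) forces lock = False.
  (light || lock) forces light = True.
  (!light || !wind) forces wind = False.
  (!door || idle || lock || wind) forces idle = True.
  clause (!idle || !light) is falsified — backtrack.
So door = False.
  then (door || !wind) forces wind = False.
Set lock = True.
  then (!cache || !lock) forces cache = False.
Set fan = False.
  then (fan || !light) forces light = False.
  then (!idle || light) forces idle = False.
All clauses satisfied.

door = False; wind = False; lock = True; fan = False; idle = False; cache = False; light = False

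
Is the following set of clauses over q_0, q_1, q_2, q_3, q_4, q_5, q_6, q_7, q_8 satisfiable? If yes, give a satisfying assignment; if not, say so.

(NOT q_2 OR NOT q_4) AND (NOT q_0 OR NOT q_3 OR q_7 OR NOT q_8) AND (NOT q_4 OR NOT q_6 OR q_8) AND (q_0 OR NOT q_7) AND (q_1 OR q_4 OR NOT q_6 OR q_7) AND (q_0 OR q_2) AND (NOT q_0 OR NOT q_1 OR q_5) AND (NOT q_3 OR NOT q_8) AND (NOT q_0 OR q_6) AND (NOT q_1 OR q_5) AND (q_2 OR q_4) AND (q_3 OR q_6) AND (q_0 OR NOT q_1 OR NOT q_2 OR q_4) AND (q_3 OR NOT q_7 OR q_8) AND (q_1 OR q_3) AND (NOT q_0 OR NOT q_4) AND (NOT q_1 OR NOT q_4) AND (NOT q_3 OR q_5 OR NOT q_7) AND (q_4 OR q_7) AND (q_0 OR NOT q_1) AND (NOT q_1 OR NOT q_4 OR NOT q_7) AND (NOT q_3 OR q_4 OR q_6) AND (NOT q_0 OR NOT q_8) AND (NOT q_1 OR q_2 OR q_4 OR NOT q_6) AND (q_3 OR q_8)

q_0 = True, q_1 = True, q_2 = True, q_3 = True, q_4 = False, q_5 = True, q_6 = True, q_7 = True, q_8 = False

Set q_0 = True.
  then (NOT q_0 OR q_6) forces q_6 = True.
  then (NOT q_0 OR NOT q_4) forces q_4 = False.
  then (q_4 OR q_7) forces q_7 = True.
  then (NOT q_0 OR NOT q_8) forces q_8 = False.
  then (q_3 OR q_8) forces q_3 = True.
  then (q_2 OR q_4) forces q_2 = True.
  then (NOT q_3 OR q_5 OR NOT q_7) forces q_5 = True.
Set q_1 = True.
All clauses satisfied.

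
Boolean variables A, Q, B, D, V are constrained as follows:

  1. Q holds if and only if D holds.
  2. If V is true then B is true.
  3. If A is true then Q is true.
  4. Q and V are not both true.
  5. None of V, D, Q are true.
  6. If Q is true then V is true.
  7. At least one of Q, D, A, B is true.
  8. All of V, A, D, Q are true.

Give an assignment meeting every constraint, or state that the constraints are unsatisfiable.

Unsatisfiable — no assignment works.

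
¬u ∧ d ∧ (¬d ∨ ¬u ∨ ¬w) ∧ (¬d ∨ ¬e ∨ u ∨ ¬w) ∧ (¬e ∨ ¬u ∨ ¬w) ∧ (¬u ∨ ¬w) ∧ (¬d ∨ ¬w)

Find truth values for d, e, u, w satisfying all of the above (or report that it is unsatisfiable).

d = True, e = False, u = False, w = False

Unit clause (¬u) forces u = False.
Unit clause (d) forces d = True.
In (¬d ∨ ¬w) only ¬w is left, so w = False.
Set e = False.
Check each clause:
  (¬u): ¬u holds.
  (d): d holds.
  (¬d ∨ ¬u ∨ ¬w): ¬u holds.
  (¬d ∨ ¬e ∨ u ∨ ¬w): ¬e holds.
  (¬e ∨ ¬u ∨ ¬w): ¬e holds.
  (¬u ∨ ¬w): ¬u holds.
  (¬d ∨ ¬w): ¬w holds.
All clauses satisfied.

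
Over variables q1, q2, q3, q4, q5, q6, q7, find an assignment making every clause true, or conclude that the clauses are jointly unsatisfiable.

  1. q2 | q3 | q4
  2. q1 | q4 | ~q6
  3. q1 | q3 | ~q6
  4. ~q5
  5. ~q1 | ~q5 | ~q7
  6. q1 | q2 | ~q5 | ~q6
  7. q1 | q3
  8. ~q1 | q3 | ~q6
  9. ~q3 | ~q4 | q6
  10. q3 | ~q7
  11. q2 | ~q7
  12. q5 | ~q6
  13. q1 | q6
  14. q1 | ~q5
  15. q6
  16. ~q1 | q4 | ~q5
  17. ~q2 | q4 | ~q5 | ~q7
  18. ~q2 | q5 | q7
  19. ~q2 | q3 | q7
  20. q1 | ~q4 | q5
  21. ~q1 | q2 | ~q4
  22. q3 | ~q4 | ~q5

Case q5 = True:
  Clause (~q5) is falsified — contradiction.
Case q5 = False:
  (q5 | ~q6) forces q6 = False.
  Clause (q6) is falsified — contradiction.
Both cases fail, so the formula is unsatisfiable.

No satisfying assignment exists.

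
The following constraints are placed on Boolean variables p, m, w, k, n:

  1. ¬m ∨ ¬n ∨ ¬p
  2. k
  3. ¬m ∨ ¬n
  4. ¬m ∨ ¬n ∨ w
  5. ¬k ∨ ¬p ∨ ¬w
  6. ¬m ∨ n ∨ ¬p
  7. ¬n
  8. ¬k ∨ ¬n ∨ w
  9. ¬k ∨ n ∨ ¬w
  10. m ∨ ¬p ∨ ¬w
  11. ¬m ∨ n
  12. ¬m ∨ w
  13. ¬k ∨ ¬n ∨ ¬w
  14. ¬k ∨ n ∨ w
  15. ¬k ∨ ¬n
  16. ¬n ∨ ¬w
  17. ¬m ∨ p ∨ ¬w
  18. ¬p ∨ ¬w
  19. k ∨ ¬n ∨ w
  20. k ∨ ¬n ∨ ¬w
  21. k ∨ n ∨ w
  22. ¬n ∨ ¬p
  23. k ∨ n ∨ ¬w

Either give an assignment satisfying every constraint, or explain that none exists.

Unsatisfiable

Case k = True:
  (¬n) forces n = False.
  (¬k ∨ n ∨ ¬w) forces w = False.
  Clause (¬k ∨ n ∨ w) is falsified — contradiction.
Case k = False:
  Clause (k) is falsified — contradiction.
Both cases fail, so the formula is unsatisfiable.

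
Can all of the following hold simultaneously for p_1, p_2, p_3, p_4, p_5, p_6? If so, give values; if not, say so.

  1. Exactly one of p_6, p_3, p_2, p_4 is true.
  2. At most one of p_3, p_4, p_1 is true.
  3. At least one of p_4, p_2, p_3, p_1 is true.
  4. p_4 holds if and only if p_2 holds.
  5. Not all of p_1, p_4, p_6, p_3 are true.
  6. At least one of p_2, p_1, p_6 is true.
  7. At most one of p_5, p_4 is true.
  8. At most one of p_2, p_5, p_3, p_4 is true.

p_1: True, p_2: False, p_3: False, p_4: False, p_5: False, p_6: True

  (1) {p_6, p_3, p_2, p_4}: 1 true — exactly one ✓
  (2) {p_3, p_4, p_1}: 1 true — at most one ✓
  (3) {p_4, p_2, p_3, p_1}: 1 true — at least one ✓
  (4) p_4=F, p_2=F — same ✓
  (5) {p_1, p_4, p_6, p_3}: 2/4 true — not all ✓
  (6) {p_2, p_1, p_6}: 2 true — at least one ✓
  (7) {p_5, p_4}: 0 true — at most one ✓
  (8) {p_2, p_5, p_3, p_4}: 0 true — at most one ✓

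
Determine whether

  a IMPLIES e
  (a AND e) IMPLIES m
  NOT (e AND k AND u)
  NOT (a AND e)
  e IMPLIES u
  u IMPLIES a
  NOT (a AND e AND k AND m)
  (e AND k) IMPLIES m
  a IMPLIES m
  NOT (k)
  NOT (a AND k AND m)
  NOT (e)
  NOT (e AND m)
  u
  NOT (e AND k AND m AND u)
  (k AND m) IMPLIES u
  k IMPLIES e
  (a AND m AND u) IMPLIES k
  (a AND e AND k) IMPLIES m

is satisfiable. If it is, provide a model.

Unsatisfiable — no assignment works.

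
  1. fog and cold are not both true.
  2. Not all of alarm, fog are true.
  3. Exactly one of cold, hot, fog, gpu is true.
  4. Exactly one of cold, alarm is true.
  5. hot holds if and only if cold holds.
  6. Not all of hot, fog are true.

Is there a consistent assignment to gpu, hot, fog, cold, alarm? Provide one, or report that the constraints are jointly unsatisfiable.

gpu: True; hot: False; fog: False; cold: False; alarm: True

  (1) fog=F, cold=F — not both ✓
  (2) {alarm, fog}: 1/2 true — not all ✓
  (3) {cold, hot, fog, gpu}: 1 true — exactly one ✓
  (4) {cold, alarm}: 1 true — exactly one ✓
  (5) hot=F, cold=F — same ✓
  (6) {hot, fog}: 0/2 true — not all ✓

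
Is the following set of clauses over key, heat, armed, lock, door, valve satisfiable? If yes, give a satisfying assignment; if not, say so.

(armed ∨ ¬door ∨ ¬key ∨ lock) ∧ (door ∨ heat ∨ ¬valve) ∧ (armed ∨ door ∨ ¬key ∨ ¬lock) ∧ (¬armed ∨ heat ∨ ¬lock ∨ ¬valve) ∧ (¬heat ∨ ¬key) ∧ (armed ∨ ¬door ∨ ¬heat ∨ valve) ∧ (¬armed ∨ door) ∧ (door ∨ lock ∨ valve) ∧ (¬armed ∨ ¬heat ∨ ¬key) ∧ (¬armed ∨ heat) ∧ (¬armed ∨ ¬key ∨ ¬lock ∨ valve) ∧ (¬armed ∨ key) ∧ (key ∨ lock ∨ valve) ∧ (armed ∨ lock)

key=F; heat=T; armed=F; lock=T; door=F; valve=F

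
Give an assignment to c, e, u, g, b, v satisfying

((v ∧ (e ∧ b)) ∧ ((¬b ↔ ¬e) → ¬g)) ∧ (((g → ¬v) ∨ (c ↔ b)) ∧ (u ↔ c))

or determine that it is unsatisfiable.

c=T, e=T, u=T, g=F, b=T, v=T

  (v ∧ (e ∧ b)) ∧ ((¬b ↔ ¬e) → ¬g) = True
    v ∧ (e ∧ b) = True
      e ∧ b = True
    (¬b ↔ ¬e) → ¬g = True
      ¬b ↔ ¬e = True
        ¬b = False
        ¬e = False
      ¬g = True
  ((g → ¬v) ∨ (c ↔ b)) ∧ (u ↔ c) = True
    (g → ¬v) ∨ (c ↔ b) = True
      g → ¬v = True
        ¬v = False
      c ↔ b = True
    u ↔ c = True
Both conjuncts True, so the formula holds.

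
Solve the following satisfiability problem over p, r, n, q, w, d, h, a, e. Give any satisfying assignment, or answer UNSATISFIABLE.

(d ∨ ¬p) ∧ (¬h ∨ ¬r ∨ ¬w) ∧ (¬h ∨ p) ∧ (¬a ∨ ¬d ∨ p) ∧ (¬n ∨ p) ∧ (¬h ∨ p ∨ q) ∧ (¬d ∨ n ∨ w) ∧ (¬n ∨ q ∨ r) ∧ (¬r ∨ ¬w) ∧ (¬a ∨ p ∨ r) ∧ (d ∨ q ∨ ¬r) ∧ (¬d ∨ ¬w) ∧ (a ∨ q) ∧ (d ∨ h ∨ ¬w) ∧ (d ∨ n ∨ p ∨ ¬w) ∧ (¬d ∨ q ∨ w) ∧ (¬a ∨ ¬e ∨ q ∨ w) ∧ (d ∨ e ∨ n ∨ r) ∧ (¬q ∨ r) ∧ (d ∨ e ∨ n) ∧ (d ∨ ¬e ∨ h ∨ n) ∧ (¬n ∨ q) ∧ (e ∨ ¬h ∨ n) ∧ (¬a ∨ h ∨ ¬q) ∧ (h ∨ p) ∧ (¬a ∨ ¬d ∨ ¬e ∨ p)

Set p = True.
  then (d ∨ ¬p) forces d = True.
  then (¬d ∨ ¬w) forces w = False.
  then (¬d ∨ q ∨ w) forces q = True.
  then (¬q ∨ r) forces r = True.
  then (¬d ∨ n ∨ w) forces n = True.
Set h = True.
Set a = False.
Set e = True.
All clauses satisfied.

p: True, r: True, n: True, q: True, w: False, d: True, h: True, a: False, e: True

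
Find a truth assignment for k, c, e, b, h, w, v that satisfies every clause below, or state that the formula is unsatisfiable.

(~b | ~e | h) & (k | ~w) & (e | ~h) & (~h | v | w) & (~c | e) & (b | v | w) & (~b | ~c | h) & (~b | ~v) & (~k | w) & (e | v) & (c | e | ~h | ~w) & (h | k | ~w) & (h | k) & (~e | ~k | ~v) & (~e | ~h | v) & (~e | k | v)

k = False, c = False, e = True, b = False, h = True, w = False, v = True

Set k = False.
  then (k | ~w) forces w = False.
  then (h | k) forces h = True.
  then (e | ~h) forces e = True.
  then (~h | v | w) forces v = True.
  then (~b | ~v) forces b = False.
Set c = False.
All clauses satisfied.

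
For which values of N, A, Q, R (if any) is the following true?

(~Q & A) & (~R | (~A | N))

N = True, A = True, Q = False, R = True

  ~Q & A = True
    ~Q = True
  ~R | (~A | N) = True
    ~R = False
    ~A | N = True
      ~A = False
Both conjuncts True, so the formula holds.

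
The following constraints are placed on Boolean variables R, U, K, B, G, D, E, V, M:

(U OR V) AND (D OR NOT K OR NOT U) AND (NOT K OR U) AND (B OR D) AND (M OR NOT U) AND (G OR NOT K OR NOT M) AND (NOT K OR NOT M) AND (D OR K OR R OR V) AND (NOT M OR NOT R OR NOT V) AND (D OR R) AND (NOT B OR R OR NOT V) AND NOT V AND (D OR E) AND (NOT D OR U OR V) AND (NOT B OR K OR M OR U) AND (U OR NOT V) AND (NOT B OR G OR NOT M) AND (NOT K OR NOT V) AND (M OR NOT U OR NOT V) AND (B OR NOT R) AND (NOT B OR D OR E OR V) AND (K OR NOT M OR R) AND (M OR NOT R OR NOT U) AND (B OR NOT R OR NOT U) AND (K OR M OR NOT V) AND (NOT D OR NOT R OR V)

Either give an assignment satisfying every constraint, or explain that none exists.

R: True; U: True; K: False; B: True; G: True; D: False; E: True; V: False; M: True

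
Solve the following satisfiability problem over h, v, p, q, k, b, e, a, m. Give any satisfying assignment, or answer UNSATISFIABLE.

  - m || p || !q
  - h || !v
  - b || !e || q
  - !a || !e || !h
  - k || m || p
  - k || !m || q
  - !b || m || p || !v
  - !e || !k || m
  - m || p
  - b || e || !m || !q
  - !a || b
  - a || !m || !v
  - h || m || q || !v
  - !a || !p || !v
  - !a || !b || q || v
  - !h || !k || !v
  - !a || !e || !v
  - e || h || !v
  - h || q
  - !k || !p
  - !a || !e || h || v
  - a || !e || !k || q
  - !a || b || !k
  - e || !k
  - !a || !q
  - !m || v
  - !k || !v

h = True, v = False, p = True, q = False, k = False, b = False, e = False, a = False, m = False

Set h = True.
Set v = False.
  then (!m || v) forces m = False.
  then (m || p) forces p = True.
  then (!k || !p) forces k = False.
Set q = False.
Set b = False.
  then (b || !e || q) forces e = False.
  then (!a || b) forces a = False.
All clauses satisfied.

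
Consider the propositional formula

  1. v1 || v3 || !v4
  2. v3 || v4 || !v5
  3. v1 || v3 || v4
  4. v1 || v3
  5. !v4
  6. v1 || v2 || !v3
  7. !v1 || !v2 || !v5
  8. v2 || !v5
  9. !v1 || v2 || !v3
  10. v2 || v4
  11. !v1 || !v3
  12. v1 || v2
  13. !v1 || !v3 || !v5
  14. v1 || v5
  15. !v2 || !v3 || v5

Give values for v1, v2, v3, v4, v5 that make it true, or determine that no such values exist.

v1 = True, v2 = True, v3 = False, v4 = False, v5 = False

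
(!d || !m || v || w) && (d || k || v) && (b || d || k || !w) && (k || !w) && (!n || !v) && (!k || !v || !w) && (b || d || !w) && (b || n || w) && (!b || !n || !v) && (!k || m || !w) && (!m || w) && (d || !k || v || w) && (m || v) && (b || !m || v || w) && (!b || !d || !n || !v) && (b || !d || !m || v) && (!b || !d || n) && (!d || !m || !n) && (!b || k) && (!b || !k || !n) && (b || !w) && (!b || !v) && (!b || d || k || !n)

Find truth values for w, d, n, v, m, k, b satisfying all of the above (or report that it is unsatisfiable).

w: True; d: False; n: False; v: False; m: True; k: True; b: True

Try w = False:
  (!m || w) forces m = False.
  (m || v) forces v = True.
  (!n || !v) forces n = False.
  (b || n || w) forces b = True.
  clause (!b || !v) is falsified — backtrack.
So w = True.
  then (k || !w) forces k = True.
  then (!k || !v || !w) forces v = False.
  then (!k || m || !w) forces m = True.
  then (b || !w) forces b = True.
  then (!b || !k || !n) forces n = False.
  then (!b || !d || n) forces d = False.
All clauses satisfied.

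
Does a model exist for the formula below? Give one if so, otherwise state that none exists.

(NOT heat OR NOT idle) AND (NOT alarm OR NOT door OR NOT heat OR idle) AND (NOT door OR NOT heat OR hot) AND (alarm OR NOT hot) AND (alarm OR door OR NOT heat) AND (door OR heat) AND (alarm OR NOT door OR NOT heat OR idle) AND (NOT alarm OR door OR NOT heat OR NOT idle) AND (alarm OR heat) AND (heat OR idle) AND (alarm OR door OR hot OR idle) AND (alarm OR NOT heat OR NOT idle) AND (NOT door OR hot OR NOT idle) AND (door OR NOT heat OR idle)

Try alarm = False:
  (alarm OR NOT hot) forces hot = False.
  (alarm OR heat) forces heat = True.
  (NOT heat OR NOT idle) forces idle = False.
  (NOT door OR NOT heat OR hot) forces door = False.
  clause (alarm OR door OR NOT heat) is falsified — backtrack.
So alarm = True.
Set heat = False.
  then (door OR heat) forces door = True.
  then (heat OR idle) forces idle = True.
  then (NOT door OR hot OR NOT idle) forces hot = True.
All clauses satisfied.

alarm = True, heat = False, hot = True, idle = True, door = True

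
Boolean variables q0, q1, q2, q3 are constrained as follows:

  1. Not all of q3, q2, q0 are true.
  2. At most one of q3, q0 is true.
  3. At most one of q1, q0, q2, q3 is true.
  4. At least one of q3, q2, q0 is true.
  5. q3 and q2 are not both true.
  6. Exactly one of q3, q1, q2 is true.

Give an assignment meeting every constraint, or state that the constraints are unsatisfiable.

q0 = False, q1 = False, q2 = False, q3 = True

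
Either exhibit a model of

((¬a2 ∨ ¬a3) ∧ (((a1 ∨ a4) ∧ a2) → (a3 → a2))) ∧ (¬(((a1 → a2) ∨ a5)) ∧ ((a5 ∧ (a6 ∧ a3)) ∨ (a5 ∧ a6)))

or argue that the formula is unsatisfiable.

Case a5 = True: the conjunct ¬(((a1 → a2) ∨ a5)) becomes ¬(((a1 → a2) ∨ True)) = False.
Case a5 = False: the conjunct (a5 ∧ (a6 ∧ a3)) ∨ (a5 ∧ a6) becomes (False ∧ (a6 ∧ a3)) ∨ (False ∧ a6) = False.
Both cases fail — unsatisfiable.

Unsatisfiable — no assignment works.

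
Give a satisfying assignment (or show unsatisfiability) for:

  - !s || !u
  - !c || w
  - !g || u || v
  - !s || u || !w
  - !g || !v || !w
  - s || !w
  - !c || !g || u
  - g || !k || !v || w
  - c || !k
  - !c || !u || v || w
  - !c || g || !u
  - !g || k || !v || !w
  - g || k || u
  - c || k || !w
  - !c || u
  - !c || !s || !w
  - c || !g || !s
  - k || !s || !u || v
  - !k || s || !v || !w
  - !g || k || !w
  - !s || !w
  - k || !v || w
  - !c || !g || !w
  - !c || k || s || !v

k=F, g=F, v=F, c=F, u=T, s=F, w=F

Try k = True:
  (c || !k) forces c = True.
  (!c || w) forces w = True.
  (s || !w) forces s = True.
  clause (!c || !s || !w) is falsified — backtrack.
So k = False.
Set g = False.
  then (g || k || u) forces u = True.
  then (!s || !u) forces s = False.
  then (s || !w) forces w = False.
  then (!c || g || !u) forces c = False.
  then (k || !v || w) forces v = False.
All clauses satisfied.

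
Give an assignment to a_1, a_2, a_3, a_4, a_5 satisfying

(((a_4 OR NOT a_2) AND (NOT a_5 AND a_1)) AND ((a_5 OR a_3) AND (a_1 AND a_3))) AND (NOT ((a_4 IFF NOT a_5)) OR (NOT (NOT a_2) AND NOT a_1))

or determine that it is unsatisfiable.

a_1=T, a_2=F, a_3=T, a_4=F, a_5=F

  ((a_4 OR NOT a_2) AND (NOT a_5 AND a_1)) AND ((a_5 OR a_3) AND (a_1 AND a_3)) = True
    (a_4 OR NOT a_2) AND (NOT a_5 AND a_1) = True
      a_4 OR NOT a_2 = True
        NOT a_2 = True
      NOT a_5 AND a_1 = True
        NOT a_5 = True
    (a_5 OR a_3) AND (a_1 AND a_3) = True
      a_5 OR a_3 = True
      a_1 AND a_3 = True
  NOT ((a_4 IFF NOT a_5)) OR (NOT (NOT a_2) AND NOT a_1) = True
    NOT ((a_4 IFF NOT a_5)) = True
      a_4 IFF NOT a_5 = False
        NOT a_5 = True
    NOT (NOT a_2) AND NOT a_1 = False
      NOT (NOT a_2) = False
        NOT a_2 = True
      NOT a_1 = False
Both conjuncts True, so the formula holds.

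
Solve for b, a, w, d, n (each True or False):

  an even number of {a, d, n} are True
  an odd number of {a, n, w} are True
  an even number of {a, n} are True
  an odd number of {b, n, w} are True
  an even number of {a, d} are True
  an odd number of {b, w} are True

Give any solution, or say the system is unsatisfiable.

b = False, a = False, w = True, d = False, n = False

{a, d, n}: 0 true → even ✓
{a, n, w}: 1 true → odd ✓
{a, n}: 0 true → even ✓
{b, n, w}: 1 true → odd ✓
{a, d}: 0 true → even ✓
{b, w}: 1 true → odd ✓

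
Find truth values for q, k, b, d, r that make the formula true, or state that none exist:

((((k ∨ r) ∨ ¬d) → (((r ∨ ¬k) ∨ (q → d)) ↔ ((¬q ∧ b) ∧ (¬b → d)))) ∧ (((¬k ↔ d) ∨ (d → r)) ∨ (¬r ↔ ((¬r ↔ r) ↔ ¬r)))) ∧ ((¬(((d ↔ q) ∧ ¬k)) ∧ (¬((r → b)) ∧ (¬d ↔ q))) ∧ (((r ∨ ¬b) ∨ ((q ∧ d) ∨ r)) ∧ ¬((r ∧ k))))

UNSATISFIABLE

Case r = True: the formula simplifies to ((¬q ∧ b) ∧ (¬b → d)) ∧ ((¬(((d ↔ q) ∧ ¬k)) ∧ (¬b ∧ (¬d ↔ q))) ∧ ¬k).
  b = True: the conjunct ¬b is False.
  b = False: the conjunct b is False.
Case r = False: the conjunct ¬((r → b)) becomes ¬((False → b)) = False.
Both cases fail — unsatisfiable.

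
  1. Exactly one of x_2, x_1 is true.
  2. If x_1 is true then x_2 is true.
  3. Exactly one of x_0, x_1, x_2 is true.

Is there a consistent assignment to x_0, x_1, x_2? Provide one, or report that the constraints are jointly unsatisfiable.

x_0: False, x_1: False, x_2: True

  (1) {x_2, x_1}: 1 true — exactly one ✓
  (2) x_1=F ⇒ x_2: vacuous ✓
  (3) {x_0, x_1, x_2}: 1 true — exactly one ✓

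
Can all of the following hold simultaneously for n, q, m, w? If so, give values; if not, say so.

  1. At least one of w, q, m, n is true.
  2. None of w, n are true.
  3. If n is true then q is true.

n: False, q: True, m: True, w: False

  (1) {w, q, m, n}: 2 true — at least one ✓
  (2) {w, n}: 0 true — none ✓
  (3) n=F ⇒ q: vacuous ✓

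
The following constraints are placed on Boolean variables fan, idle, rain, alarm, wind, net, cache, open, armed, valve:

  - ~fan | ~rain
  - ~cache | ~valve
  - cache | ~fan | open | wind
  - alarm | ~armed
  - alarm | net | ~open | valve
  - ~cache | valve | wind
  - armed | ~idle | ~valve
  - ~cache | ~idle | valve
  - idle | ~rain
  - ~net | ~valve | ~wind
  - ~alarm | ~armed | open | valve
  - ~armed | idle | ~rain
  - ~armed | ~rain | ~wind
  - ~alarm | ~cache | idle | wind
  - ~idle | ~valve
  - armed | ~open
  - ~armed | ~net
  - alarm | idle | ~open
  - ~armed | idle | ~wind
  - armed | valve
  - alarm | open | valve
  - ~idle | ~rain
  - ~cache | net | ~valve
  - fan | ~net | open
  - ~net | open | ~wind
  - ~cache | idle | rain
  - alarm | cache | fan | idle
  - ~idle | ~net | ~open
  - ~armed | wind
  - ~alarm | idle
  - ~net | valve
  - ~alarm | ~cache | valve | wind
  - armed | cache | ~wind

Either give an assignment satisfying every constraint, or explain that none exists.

Set fan = False.
Try idle = False:
  (idle | ~rain) forces rain = False.
  (~cache | idle | rain) forces cache = False.
  (alarm | cache | fan | idle) forces alarm = True.
  clause (~alarm | idle) is falsified — backtrack.
So idle = True.
  then (~idle | ~valve) forces valve = False.
  then (armed | valve) forces armed = True.
  then (~idle | ~rain) forces rain = False.
  then (~armed | wind) forces wind = True.
  then (~net | valve) forces net = False.
  then (alarm | ~armed) forces alarm = True.
  then (~cache | ~idle | valve) forces cache = False.
  then (~alarm | ~armed | open | valve) forces open = True.
All clauses satisfied.

fan: False, idle: True, rain: False, alarm: True, wind: True, net: False, cache: False, open: True, armed: True, valve: False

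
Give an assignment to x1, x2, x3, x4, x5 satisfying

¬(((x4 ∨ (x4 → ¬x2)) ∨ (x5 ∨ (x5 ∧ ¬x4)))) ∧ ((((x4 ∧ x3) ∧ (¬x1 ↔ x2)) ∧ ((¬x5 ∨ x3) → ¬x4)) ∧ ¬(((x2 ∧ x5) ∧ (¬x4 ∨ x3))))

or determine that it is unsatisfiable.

The conjunct ¬(((x4 ∨ (x4 → ¬x2)) ∨ (x5 ∨ (x5 ∧ ¬x4)))) is unsatisfiable on its own:
  x2=F, x4=F, x5=F: evaluates to False.
  x2=F, x4=F, x5=T: evaluates to False.
  x2=F, x4=T, x5=F: evaluates to False.
  x2=F, x4=T, x5=T: evaluates to False.
  x2=T, x4=F, x5=F: evaluates to False.
  x2=T, x4=F, x5=T: evaluates to False.
  x2=T, x4=T, x5=F: evaluates to False.
  x2=T, x4=T, x5=T: evaluates to False.
So the whole conjunction is unsatisfiable.

Unsatisfiable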